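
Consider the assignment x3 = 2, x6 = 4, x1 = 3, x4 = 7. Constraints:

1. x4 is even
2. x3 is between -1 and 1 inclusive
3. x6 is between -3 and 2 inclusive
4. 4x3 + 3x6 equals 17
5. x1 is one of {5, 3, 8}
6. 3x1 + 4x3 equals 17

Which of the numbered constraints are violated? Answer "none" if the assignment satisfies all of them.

1. x4 = 7 is odd — violated.
2. x3 = 2 is outside [-1, 1] — violated.
3. x6 = 4 is outside [-3, 2] — violated.
4. 4x3 + 3x6 = 4(2) + 3(4) = 20, not 17 — violated.
5. x1 = 3 is in {5, 3, 8} — satisfied.
6. 3x1 + 4x3 = 3(3) + 4(2) = 17 — satisfied.

Constraints 1, 2, 3, and 4 are violated.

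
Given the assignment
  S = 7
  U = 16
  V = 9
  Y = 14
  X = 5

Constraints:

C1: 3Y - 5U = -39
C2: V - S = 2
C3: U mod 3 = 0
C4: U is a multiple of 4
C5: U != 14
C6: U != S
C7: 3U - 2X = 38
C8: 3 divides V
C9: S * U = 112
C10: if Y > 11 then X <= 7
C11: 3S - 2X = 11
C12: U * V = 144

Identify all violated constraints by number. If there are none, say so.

The assignment fails constraints 1, 3.

C1: 3Y - 5U = 3(14) - 5(16) = -38, not -39  fails
C2: V - S = 9 - 7 = 2  holds
C3: 16 mod 3 = 1, not 0  fails
C4: 16 / 4 = 4, so 4 divides 16  holds
C5: U = 16, and 16 ≠ 14  holds
C6: U = 16, S = 7; distinct  holds
C7: 3U - 2X = 3(16) - 2(5) = 38  holds
C8: 9 / 3 = 3, so 3 divides 9  holds
C9: S * U = 7 * 16 = 112  holds
C10: Y = 14 > 11, so we need X ≤ 7; X = 5 ≤ 7  holds
C11: 3S - 2X = 3(7) - 2(5) = 11  holds
C12: U * V = 16 * 9 = 144  holds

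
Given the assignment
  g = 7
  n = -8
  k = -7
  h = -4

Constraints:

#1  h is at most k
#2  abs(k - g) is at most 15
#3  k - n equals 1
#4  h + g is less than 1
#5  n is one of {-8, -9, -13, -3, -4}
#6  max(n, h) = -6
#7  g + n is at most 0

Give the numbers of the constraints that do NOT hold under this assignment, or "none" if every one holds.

Constraints 1, 4, 6 are violated.

#1 h = -4, k = -7; -4 > -7 (want ≤) — violated.
#2 abs(-7 - 7) = 14; 14 ≤ 15 — satisfied.
#3 k - n = -7 - (-8) = 1 — satisfied.
#4 h + g = -4 + 7 = 3; 3 ≥ 1, bound 1 not met — violated.
#5 n = -8 is in {-8, -9, -13, -3, -4} — satisfied.
#6 max(-8, -4) = -4, not -6 — violated.
#7 g + n = 7 + (-8) = -1; -1 ≤ 0 — satisfied.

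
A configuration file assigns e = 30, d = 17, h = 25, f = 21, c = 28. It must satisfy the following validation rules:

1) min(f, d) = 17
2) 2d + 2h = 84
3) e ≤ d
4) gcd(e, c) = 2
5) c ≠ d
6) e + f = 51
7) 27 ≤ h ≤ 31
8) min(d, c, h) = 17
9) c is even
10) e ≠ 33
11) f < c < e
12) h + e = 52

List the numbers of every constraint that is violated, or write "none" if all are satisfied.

1) min(21, 17) = 17 — satisfied.
2) 2d + 2h = 2(17) + 2(25) = 84 — satisfied.
3) e = 30, d = 17; 30 > 17 (want ≤) — violated.
4) gcd(30, 28) = 2 — satisfied.
5) c = 28, d = 17; distinct — satisfied.
6) e + f = 30 + 21 = 51 — satisfied.
7) h = 25 is outside [27, 31] — violated.
8) min(17, 28, 25) = 17 — satisfied.
9) c = 28 is even — satisfied.
10) e = 30, and 30 ≠ 33 — satisfied.
11) values 21 < 28 < 30 — satisfied.
12) h + e = 25 + 30 = 55, not 52 — violated.

Constraints 3, 7, 12 are violated.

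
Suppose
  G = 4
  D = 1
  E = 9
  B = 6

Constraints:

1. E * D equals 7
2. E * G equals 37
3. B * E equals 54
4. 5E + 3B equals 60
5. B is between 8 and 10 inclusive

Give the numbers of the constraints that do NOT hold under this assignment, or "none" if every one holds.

Constraints 1, 2, 4, 5 do not hold.

1. E * D = 9 * 1 = 9, not 7 — violated.
2. E * G = 9 * 4 = 36, not 37 — violated.
3. B * E = 6 * 9 = 54 — OK.
4. 5E + 3B = 5(9) + 3(6) = 63, not 60 — violated.
5. B = 6 is outside [8, 10] — violated.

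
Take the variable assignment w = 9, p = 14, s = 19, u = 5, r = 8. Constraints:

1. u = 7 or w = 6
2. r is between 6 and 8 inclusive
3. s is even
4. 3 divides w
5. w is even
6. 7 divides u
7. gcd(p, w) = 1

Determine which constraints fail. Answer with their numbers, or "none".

The assignment fails constraints 1, 3, 5, 6.

1. u = 5 ≠ 7 and w = 9 ≠ 6; both disjuncts false — violated.
2. r = 8 lies in [6, 8] — OK.
3. s = 19 is odd — violated.
4. 9 / 3 = 3, so 3 divides 9 — OK.
5. w = 9 is odd — violated.
6. 5 = 7*0 + 5, so 7 does not divide 5 — violated.
7. gcd(14, 9) = 1 — OK.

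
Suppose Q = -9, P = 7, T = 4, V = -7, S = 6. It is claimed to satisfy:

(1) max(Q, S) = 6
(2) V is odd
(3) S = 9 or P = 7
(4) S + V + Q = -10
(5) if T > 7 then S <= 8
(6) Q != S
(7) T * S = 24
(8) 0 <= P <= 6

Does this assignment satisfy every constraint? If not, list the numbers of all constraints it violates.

The assignment fails constraint 8.

(1) max(-9, 6) = 6 — OK.
(2) V = -7 is odd — OK.
(3) S = 6 ≠ 9, but P = 7 = 7 (second disjunct) — OK.
(4) S + V + Q = 6 + (-7) + (-9) = -10 — OK.
(5) T = 4, not > 7; antecedent false, conditional vacuously true — OK.
(6) Q = -9, S = 6; distinct — OK.
(7) T * S = 4 * 6 = 24 — OK.
(8) P = 7 is outside [0, 6] — violated.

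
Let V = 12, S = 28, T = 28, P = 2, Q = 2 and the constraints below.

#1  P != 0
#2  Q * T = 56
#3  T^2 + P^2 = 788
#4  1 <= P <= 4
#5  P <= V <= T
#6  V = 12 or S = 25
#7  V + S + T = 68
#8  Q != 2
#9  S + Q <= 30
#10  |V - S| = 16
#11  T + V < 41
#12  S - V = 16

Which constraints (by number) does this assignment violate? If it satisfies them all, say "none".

Violated: 8.

#1 P = 2, and 2 ≠ 0  ✔
#2 Q * T = 2 * 28 = 56  ✔
#3 T^2 + P^2 = 28^2 + 2^2 = 784 + 4 = 788  ✔
#4 P = 2 lies in [1, 4]  ✔
#5 values 2 <= 12 <= 28  ✔
#6 V = 12 = 12 (first disjunct)  ✔
#7 V + S + T = 12 + 28 + 28 = 68  ✔
#8 Q = 2, but 2 is required to differ  ✘
#9 S + Q = 28 + 2 = 30; 30 ≤ 30  ✔
#10 |12 - 28| = 16  ✔
#11 T + V = 28 + 12 = 40; 40 < 41  ✔
#12 S - V = 28 - 12 = 16  ✔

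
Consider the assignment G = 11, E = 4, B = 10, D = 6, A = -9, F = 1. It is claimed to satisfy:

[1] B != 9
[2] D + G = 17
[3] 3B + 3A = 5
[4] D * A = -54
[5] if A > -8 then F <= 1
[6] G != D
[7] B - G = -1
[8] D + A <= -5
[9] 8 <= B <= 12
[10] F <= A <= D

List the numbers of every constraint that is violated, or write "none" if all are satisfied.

The assignment fails constraints 3, 8, 10.

[1] B = 10, and 10 ≠ 9 — satisfied.
[2] D + G = 6 + 11 = 17 — satisfied.
[3] 3B + 3A = 3(10) + 3(-9) = 3, not 5 — violated.
[4] D * A = 6 * (-9) = -54 — satisfied.
[5] A = -9, not > -8; antecedent false, conditional vacuously true — satisfied.
[6] G = 11, D = 6; distinct — satisfied.
[7] B - G = 10 - 11 = -1 — satisfied.
[8] D + A = 6 + (-9) = -3; -3 > -5, bound -5 not met — violated.
[9] B = 10 lies in [8, 12] — satisfied.
[10] values 1, -9, 6; F = 1 is not <= A = -9 — violated.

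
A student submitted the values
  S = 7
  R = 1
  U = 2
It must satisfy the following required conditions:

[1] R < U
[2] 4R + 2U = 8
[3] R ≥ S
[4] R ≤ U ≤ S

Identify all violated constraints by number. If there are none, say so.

Constraint 3 is violated.

[1] R = 1, U = 2; 1 < 2  ✔
[2] 4R + 2U = 4(1) + 2(2) = 8  ✔
[3] R = 1, S = 7; 1 < 7 (want ≥)  ✘
[4] values 1 ≤ 2 ≤ 7  ✔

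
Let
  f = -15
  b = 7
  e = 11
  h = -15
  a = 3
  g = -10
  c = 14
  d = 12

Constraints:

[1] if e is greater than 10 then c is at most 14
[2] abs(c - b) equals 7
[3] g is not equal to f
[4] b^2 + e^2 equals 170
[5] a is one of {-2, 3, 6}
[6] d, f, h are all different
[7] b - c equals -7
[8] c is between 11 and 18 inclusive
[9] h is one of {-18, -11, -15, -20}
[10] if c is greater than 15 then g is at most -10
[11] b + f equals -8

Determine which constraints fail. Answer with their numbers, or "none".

[1] e = 11 > 10, so we need c ≤ 14; c = 14 ≤ 14 — satisfied.
[2] abs(14 - 7) = 7 — satisfied.
[3] g = -10, f = -15; distinct — satisfied.
[4] b^2 + e^2 = 7^2 + 11^2 = 49 + 121 = 170 — satisfied.
[5] a = 3 is in {-2, 3, 6} — satisfied.
[6] f = h = -15, not all different — violated.
[7] b - c = 7 - 14 = -7 — satisfied.
[8] c = 14 lies in [11, 18] — satisfied.
[9] h = -15 is in {-18, -11, -15, -20} — satisfied.
[10] c = 14, not > 15; antecedent false, conditional vacuously true — satisfied.
[11] b + f = 7 + (-15) = -8 — satisfied.

The assignment fails constraint 6.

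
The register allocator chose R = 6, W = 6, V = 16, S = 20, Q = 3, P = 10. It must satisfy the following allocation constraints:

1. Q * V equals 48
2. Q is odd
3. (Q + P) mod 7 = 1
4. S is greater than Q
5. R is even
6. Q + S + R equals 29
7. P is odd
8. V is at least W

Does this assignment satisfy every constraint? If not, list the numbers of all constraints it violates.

Constraints 3 and 7 do not hold.

1. Q * V = 3 * 16 = 48 — satisfied.
2. Q = 3 is odd — satisfied.
3. Q + P = 13; 13 mod 7 = 6, not 1 — violated.
4. S = 20, Q = 3; 20 > 3 — satisfied.
5. R = 6 is even — satisfied.
6. Q + S + R = 3 + 20 + 6 = 29 — satisfied.
7. P = 10 is even — violated.
8. V = 16, W = 6; 16 ≥ 6 — satisfied.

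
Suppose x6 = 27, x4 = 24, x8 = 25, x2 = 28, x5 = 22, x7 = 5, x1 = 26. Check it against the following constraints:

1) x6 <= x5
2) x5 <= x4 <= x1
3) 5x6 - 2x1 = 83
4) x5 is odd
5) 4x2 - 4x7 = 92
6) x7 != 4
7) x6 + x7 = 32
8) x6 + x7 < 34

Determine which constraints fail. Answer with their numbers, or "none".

1) x6 = 27, x5 = 22; 27 > 22 (want ≤)  fails
2) values 22 <= 24 <= 26  holds
3) 5x6 - 2x1 = 5(27) - 2(26) = 83  holds
4) x5 = 22 is even  fails
5) 4x2 - 4x7 = 4(28) - 4(5) = 92  holds
6) x7 = 5, and 5 ≠ 4  holds
7) x6 + x7 = 27 + 5 = 32  holds
8) x6 + x7 = 27 + 5 = 32; 32 < 34  holds

The assignment fails constraints 1, 4.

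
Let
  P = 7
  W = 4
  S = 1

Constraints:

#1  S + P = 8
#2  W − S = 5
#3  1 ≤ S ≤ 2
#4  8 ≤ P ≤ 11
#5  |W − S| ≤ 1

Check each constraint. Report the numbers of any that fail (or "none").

#1 S + P = 1 + 7 = 8  true
#2 W − S = 4 − 1 = 3, not 5  false
#3 S = 1 lies in [1, 2]  true
#4 P = 7 is outside [8, 11]  false
#5 |4 − 1| = 3; 3 > 1, exceeds bound 1  false

Constraints 2, 4, 5 are violated.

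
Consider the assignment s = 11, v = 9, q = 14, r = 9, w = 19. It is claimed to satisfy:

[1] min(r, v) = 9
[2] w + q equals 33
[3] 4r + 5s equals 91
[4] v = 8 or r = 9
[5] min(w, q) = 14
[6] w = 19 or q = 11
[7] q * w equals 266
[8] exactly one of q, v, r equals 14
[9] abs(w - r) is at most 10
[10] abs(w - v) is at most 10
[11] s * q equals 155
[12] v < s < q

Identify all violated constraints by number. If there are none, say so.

[1] min(9, 9) = 9 — holds.
[2] w + q = 19 + 14 = 33 — holds.
[3] 4r + 5s = 4(9) + 5(11) = 91 — holds.
[4] v = 9 ≠ 8, but r = 9 = 9 (second disjunct) — holds.
[5] min(19, 14) = 14 — holds.
[6] w = 19 = 19 (first disjunct) — holds.
[7] q * w = 14 * 19 = 266 — holds.
[8] q=14, v=9, r=9; 1 of them equals 14 — holds.
[9] abs(19 - 9) = 10; 10 ≤ 10 — holds.
[10] abs(19 - 9) = 10; 10 ≤ 10 — holds.
[11] s * q = 11 * 14 = 154, not 155 — does not hold.
[12] values 9 < 11 < 14 — holds.

The assignment fails constraint 11.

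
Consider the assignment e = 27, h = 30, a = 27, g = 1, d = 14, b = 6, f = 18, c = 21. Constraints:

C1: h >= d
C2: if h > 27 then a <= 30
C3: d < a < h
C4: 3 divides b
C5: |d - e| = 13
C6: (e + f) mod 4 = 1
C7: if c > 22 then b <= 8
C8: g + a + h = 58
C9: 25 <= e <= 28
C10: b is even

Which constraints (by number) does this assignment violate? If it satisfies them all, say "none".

The assignment satisfies every constraint.

C1: h = 30, d = 14; 30 ≥ 14 — holds.
C2: h = 30 > 27, so we need a ≤ 30; a = 27 ≤ 30 — holds.
C3: values 14 < 27 < 30 — holds.
C4: 6 / 3 = 2, so 3 divides 6 — holds.
C5: |14 - 27| = 13 — holds.
C6: e + f = 45; 45 mod 4 = 1 — holds.
C7: c = 21, not > 22; antecedent false, conditional vacuously true — holds.
C8: g + a + h = 1 + 27 + 30 = 58 — holds.
C9: e = 27 lies in [25, 28] — holds.
C10: b = 6 is even — holds.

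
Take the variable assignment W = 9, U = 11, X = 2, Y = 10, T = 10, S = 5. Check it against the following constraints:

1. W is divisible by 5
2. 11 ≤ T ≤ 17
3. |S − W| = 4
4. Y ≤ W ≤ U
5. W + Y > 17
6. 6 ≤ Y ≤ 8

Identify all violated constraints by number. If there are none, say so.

Constraints 1, 2, 4, and 6 do not hold.

1. 9 = 5×1 + 4, so 5 does not divide 9  ✘
2. T = 10 is outside [11, 17]  ✘
3. |5 − 9| = 4  ✔
4. values 10, 9, 11; Y = 10 is not ≤ W = 9  ✘
5. W + Y = 9 + 10 = 19; 19 > 17  ✔
6. Y = 10 is outside [6, 8]  ✘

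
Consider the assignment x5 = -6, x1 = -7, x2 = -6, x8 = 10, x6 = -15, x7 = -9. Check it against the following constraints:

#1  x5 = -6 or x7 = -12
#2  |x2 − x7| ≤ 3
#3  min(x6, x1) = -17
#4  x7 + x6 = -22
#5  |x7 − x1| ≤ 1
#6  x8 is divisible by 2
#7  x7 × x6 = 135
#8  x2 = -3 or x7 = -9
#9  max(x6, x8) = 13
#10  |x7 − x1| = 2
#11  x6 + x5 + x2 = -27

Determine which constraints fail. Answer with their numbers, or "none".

#1 x5 = -6 = -6 (first disjunct)  true
#2 |-6 − (-9)| = 3; 3 ≤ 3  true
#3 min(-15, -7) = -15, not -17  false
#4 x7 + x6 = -9 + (-15) = -24, not -22  false
#5 |-9 − (-7)| = 2; 2 > 1, exceeds bound 1  false
#6 10 / 2 = 5, so 2 divides 10  true
#7 x7 × x6 = -9 × (-15) = 135  true
#8 x2 = -6 ≠ -3, but x7 = -9 = -9 (second disjunct)  true
#9 max(-15, 10) = 10, not 13  false
#10 |-9 − (-7)| = 2  true
#11 x6 + x5 + x2 = -15 + (-6) + (-6) = -27  true

No — constraints 3, 4, 5, and 9 are not satisfied.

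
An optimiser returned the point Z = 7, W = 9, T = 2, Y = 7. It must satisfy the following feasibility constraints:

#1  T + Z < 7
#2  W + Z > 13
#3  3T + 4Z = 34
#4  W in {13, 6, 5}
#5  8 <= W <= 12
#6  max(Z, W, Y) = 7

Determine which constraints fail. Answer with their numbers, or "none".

Violated: 1, 4, and 6.

#1 T + Z = 2 + 7 = 9; 9 ≥ 7, bound 7 not met  fails
#2 W + Z = 9 + 7 = 16; 16 > 13  holds
#3 3T + 4Z = 3(2) + 4(7) = 34  holds
#4 W = 9 is not in {13, 6, 5}  fails
#5 W = 9 lies in [8, 12]  holds
#6 max(7, 9, 7) = 9, not 7  fails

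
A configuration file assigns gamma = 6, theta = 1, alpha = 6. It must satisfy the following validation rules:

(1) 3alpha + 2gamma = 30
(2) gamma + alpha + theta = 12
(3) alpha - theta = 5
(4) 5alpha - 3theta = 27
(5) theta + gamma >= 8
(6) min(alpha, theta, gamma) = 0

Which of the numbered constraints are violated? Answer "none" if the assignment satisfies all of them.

(1) 3alpha + 2gamma = 3(6) + 2(6) = 30 — OK.
(2) gamma + alpha + theta = 6 + 6 + 1 = 13, not 12 — violated.
(3) alpha - theta = 6 - 1 = 5 — OK.
(4) 5alpha - 3theta = 5(6) - 3(1) = 27 — OK.
(5) theta + gamma = 1 + 6 = 7; 7 < 8, bound 8 not met — violated.
(6) min(6, 1, 6) = 1, not 0 — violated.

The assignment fails constraints 2, 5, 6.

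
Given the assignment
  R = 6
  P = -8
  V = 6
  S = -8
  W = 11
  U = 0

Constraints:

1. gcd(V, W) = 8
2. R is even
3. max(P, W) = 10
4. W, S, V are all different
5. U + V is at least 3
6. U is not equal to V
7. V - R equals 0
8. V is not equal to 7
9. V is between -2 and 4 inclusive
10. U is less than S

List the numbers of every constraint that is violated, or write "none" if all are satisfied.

1. gcd(6, 11) = 1, not 8 — violated.
2. R = 6 is even — OK.
3. max(-8, 11) = 11, not 10 — violated.
4. values 11, -8, 6 are pairwise distinct — OK.
5. U + V = 0 + 6 = 6; 6 ≥ 3 — OK.
6. U = 0, V = 6; distinct — OK.
7. V - R = 6 - 6 = 0 — OK.
8. V = 6, and 6 ≠ 7 — OK.
9. V = 6 is outside [-2, 4] — violated.
10. U = 0, S = -8; 0 ≥ -8 (want <) — violated.

Violated: 1, 3, 9, and 10.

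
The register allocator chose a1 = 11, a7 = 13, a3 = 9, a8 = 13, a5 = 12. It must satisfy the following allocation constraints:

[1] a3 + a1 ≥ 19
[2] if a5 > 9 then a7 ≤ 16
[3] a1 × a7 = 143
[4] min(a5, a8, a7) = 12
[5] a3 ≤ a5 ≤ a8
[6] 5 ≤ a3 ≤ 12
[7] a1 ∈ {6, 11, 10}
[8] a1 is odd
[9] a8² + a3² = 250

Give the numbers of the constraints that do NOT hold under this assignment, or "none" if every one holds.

[1] a3 + a1 = 9 + 11 = 20; 20 ≥ 19  ✔
[2] a5 = 12 > 9, so we need a7 ≤ 16; a7 = 13 ≤ 16  ✔
[3] a1 × a7 = 11 × 13 = 143  ✔
[4] min(12, 13, 13) = 12  ✔
[5] values 9 ≤ 12 ≤ 13  ✔
[6] a3 = 9 lies in [5, 12]  ✔
[7] a1 = 11 is in {6, 11, 10}  ✔
[8] a1 = 11 is odd  ✔
[9] a8² + a3² = 13² + 9² = 169 + 81 = 250  ✔

Yes — all constraints hold.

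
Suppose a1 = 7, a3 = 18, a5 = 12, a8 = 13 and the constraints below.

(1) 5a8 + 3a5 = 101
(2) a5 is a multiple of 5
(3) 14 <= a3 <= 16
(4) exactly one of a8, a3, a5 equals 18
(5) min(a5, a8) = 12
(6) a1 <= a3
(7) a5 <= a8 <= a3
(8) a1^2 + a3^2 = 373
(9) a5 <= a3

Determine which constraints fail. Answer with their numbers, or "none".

No — constraints 2 and 3 are not satisfied.

(1) 5a8 + 3a5 = 5(13) + 3(12) = 101 — OK.
(2) 12 = 5*2 + 2, so 5 does not divide 12 — violated.
(3) a3 = 18 is outside [14, 16] — violated.
(4) a8=13, a3=18, a5=12; 1 of them equals 18 — OK.
(5) min(12, 13) = 12 — OK.
(6) a1 = 7, a3 = 18; 7 ≤ 18 — OK.
(7) values 12 <= 13 <= 18 — OK.
(8) a1^2 + a3^2 = 7^2 + 18^2 = 49 + 324 = 373 — OK.
(9) a5 = 12, a3 = 18; 12 ≤ 18 — OK.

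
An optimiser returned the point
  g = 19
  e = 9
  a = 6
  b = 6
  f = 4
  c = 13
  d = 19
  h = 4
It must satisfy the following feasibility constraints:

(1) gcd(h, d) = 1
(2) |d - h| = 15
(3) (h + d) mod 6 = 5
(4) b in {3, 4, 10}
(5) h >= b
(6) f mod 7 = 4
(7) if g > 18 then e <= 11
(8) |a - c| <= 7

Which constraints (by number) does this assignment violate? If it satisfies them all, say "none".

Violated: 4 and 5.

(1) gcd(4, 19) = 1  ✓
(2) |19 - 4| = 15  ✓
(3) h + d = 23; 23 mod 6 = 5  ✓
(4) b = 6 is not in {3, 4, 10}  ✗
(5) h = 4, b = 6; 4 < 6 (want ≥)  ✗
(6) 4 mod 7 = 4  ✓
(7) g = 19 > 18, so we need e ≤ 11; e = 9 ≤ 11  ✓
(8) |6 - 13| = 7; 7 ≤ 7  ✓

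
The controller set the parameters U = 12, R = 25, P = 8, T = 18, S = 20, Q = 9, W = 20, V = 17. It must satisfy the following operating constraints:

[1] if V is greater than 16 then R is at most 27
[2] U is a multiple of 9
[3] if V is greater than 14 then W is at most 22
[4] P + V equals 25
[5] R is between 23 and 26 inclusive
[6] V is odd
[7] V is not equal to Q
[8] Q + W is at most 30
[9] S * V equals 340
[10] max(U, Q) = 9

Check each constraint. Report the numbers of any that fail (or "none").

No — constraints 2 and 10 are not satisfied.

[1] V = 17 > 16, so we need R ≤ 27; R = 25 ≤ 27  ✔
[2] 12 = 9*1 + 3, so 9 does not divide 12  ✘
[3] V = 17 > 14, so we need W ≤ 22; W = 20 ≤ 22  ✔
[4] P + V = 8 + 17 = 25  ✔
[5] R = 25 lies in [23, 26]  ✔
[6] V = 17 is odd  ✔
[7] V = 17, Q = 9; distinct  ✔
[8] Q + W = 9 + 20 = 29; 29 ≤ 30  ✔
[9] S * V = 20 * 17 = 340  ✔
[10] max(12, 9) = 12, not 9  ✘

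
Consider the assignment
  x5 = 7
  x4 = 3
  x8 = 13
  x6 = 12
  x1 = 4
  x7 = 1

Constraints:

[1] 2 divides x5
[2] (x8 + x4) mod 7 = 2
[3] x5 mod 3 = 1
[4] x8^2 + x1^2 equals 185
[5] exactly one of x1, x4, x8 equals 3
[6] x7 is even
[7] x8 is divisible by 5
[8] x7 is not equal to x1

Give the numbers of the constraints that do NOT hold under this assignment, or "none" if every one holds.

[1] 7 = 2*3 + 1, so 2 does not divide 7  ✗
[2] x8 + x4 = 16; 16 mod 7 = 2  ✓
[3] 7 mod 3 = 1  ✓
[4] x8^2 + x1^2 = 13^2 + 4^2 = 169 + 16 = 185  ✓
[5] x1=4, x4=3, x8=13; 1 of them equals 3  ✓
[6] x7 = 1 is odd  ✗
[7] 13 = 5*2 + 3, so 5 does not divide 13  ✗
[8] x7 = 1, x1 = 4; distinct  ✓

No — constraints 1, 6, and 7 are not satisfied.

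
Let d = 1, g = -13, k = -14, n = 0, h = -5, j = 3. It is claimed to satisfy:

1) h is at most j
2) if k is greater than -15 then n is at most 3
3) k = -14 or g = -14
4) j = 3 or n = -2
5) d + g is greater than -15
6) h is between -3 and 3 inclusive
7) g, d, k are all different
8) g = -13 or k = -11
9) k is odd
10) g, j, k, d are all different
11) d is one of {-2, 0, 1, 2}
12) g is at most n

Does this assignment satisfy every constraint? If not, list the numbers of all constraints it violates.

1) h = -5, j = 3; -5 ≤ 3 — holds.
2) k = -14 > -15, so we need n ≤ 3; n = 0 ≤ 3 — holds.
3) k = -14 = -14 (first disjunct) — holds.
4) j = 3 = 3 (first disjunct) — holds.
5) d + g = 1 + (-13) = -12; -12 > -15 — holds.
6) h = -5 is outside [-3, 3] — fails.
7) values -13, 1, -14 are pairwise distinct — holds.
8) g = -13 = -13 (first disjunct) — holds.
9) k = -14 is even — fails.
10) values -13, 3, -14, 1 are pairwise distinct — holds.
11) d = 1 is in {-2, 0, 1, 2} — holds.
12) g = -13, n = 0; -13 ≤ 0 — holds.

The assignment fails constraints 6 and 9.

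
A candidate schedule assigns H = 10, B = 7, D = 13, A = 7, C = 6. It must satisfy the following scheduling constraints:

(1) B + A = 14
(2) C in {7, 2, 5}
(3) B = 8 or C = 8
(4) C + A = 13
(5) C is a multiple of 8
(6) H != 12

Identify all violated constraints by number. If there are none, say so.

(1) B + A = 7 + 7 = 14 — holds.
(2) C = 6 is not in {7, 2, 5} — does not hold.
(3) B = 7 ≠ 8 and C = 6 ≠ 8; both disjuncts false — does not hold.
(4) C + A = 6 + 7 = 13 — holds.
(5) 6 = 8*0 + 6, so 8 does not divide 6 — does not hold.
(6) H = 10, and 10 ≠ 12 — holds.

The assignment fails constraints 2, 3, 5.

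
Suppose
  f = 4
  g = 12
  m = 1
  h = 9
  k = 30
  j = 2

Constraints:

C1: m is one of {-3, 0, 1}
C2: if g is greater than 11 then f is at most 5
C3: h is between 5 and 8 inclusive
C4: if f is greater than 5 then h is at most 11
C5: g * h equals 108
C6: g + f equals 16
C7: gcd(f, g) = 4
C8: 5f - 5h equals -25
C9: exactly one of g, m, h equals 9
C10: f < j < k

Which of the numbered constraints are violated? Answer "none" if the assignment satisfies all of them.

Constraints 3 and 10 are violated.

C1: m = 1 is in {-3, 0, 1}  ✔
C2: g = 12 > 11, so we need f ≤ 5; f = 4 ≤ 5  ✔
C3: h = 9 is outside [5, 8]  ✘
C4: f = 4, not > 5; antecedent false, conditional vacuously true  ✔
C5: g * h = 12 * 9 = 108  ✔
C6: g + f = 12 + 4 = 16  ✔
C7: gcd(4, 12) = 4  ✔
C8: 5f - 5h = 5(4) - 5(9) = -25  ✔
C9: g=12, m=1, h=9; 1 of them equals 9  ✔
C10: values 4, 2, 30; f = 4 is not < j = 2  ✘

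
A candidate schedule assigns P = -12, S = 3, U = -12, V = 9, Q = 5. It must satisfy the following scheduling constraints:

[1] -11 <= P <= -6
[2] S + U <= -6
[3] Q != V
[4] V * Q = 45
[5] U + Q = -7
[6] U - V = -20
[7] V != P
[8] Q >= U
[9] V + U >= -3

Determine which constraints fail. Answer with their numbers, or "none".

[1] P = -12 is outside [-11, -6] — fails.
[2] S + U = 3 + (-12) = -9; -9 ≤ -6 — holds.
[3] Q = 5, V = 9; distinct — holds.
[4] V * Q = 9 * 5 = 45 — holds.
[5] U + Q = -12 + 5 = -7 — holds.
[6] U - V = -12 - 9 = -21, not -20 — fails.
[7] V = 9, P = -12; distinct — holds.
[8] Q = 5, U = -12; 5 ≥ -12 — holds.
[9] V + U = 9 + (-12) = -3; -3 ≥ -3 — holds.

The assignment fails constraints 1, 6.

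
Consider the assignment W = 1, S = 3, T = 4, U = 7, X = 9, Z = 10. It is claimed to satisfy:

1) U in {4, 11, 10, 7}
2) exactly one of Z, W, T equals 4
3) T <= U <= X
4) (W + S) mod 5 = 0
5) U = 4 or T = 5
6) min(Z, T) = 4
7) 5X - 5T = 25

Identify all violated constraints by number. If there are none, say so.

Constraints 4, 5 do not hold.

1) U = 7 is in {4, 11, 10, 7}  holds
2) Z=10, W=1, T=4; 1 of them equals 4  holds
3) values 4 <= 7 <= 9  holds
4) W + S = 4; 4 mod 5 = 4, not 0  fails
5) U = 7 ≠ 4 and T = 4 ≠ 5; both disjuncts false  fails
6) min(10, 4) = 4  holds
7) 5X - 5T = 5(9) - 5(4) = 25  holds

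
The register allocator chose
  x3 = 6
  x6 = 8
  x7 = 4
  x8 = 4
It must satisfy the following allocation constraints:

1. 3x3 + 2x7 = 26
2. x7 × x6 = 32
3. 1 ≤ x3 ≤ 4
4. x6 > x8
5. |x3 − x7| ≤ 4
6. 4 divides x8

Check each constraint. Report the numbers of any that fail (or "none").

1. 3x3 + 2x7 = 3(6) + 2(4) = 26 — OK.
2. x7 × x6 = 4 × 8 = 32 — OK.
3. x3 = 6 is outside [1, 4] — violated.
4. x6 = 8, x8 = 4; 8 > 4 — OK.
5. |6 − 4| = 2; 2 ≤ 4 — OK.
6. 4 / 4 = 1, so 4 divides 4 — OK.

Constraint 3 is violated.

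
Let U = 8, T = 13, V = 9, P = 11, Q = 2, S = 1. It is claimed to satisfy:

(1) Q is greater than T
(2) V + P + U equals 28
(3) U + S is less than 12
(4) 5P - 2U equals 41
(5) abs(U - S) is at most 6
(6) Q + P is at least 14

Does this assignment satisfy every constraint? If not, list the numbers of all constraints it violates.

(1) Q = 2, T = 13; 2 ≤ 13 (want >) — does not hold.
(2) V + P + U = 9 + 11 + 8 = 28 — holds.
(3) U + S = 8 + 1 = 9; 9 < 12 — holds.
(4) 5P - 2U = 5(11) - 2(8) = 39, not 41 — does not hold.
(5) abs(8 - 1) = 7; 7 > 6, exceeds bound 6 — does not hold.
(6) Q + P = 2 + 11 = 13; 13 < 14, bound 14 not met — does not hold.

The assignment fails constraints 1, 4, 5, 6.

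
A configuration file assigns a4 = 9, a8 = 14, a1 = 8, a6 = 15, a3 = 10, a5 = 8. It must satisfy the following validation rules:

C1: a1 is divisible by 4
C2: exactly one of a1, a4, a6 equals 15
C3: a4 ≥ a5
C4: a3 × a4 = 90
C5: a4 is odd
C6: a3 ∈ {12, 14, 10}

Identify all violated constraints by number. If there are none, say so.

No violations.

C1: 8 / 4 = 2, so 4 divides 8 — holds.
C2: a1=8, a4=9, a6=15; 1 of them equals 15 — holds.
C3: a4 = 9, a5 = 8; 9 ≥ 8 — holds.
C4: a3 × a4 = 10 × 9 = 90 — holds.
C5: a4 = 9 is odd — holds.
C6: a3 = 10 is in {12, 14, 10} — holds.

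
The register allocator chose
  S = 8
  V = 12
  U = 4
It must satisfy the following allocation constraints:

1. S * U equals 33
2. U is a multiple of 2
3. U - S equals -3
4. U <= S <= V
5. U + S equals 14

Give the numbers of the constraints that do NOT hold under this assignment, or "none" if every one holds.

Violated: 1, 3, and 5.

1. S * U = 8 * 4 = 32, not 33 — fails.
2. 4 / 2 = 2, so 2 divides 4 — holds.
3. U - S = 4 - 8 = -4, not -3 — fails.
4. values 4 <= 8 <= 12 — holds.
5. U + S = 4 + 8 = 12, not 14 — fails.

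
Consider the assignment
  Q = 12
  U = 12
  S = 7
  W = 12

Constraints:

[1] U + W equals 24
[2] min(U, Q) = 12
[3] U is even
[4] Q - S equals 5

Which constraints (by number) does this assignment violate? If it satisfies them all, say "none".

No violations.

[1] U + W = 12 + 12 = 24 — holds.
[2] min(12, 12) = 12 — holds.
[3] U = 12 is even — holds.
[4] Q - S = 12 - 7 = 5 — holds.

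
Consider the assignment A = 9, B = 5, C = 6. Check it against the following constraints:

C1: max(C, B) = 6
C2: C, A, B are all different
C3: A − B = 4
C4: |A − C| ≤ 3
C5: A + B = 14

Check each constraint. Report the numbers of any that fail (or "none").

All constraints are satisfied.

C1: max(6, 5) = 6  yes
C2: values 6, 9, 5 are pairwise distinct  yes
C3: A − B = 9 − 5 = 4  yes
C4: |9 − 6| = 3; 3 ≤ 3  yes
C5: A + B = 9 + 5 = 14  yes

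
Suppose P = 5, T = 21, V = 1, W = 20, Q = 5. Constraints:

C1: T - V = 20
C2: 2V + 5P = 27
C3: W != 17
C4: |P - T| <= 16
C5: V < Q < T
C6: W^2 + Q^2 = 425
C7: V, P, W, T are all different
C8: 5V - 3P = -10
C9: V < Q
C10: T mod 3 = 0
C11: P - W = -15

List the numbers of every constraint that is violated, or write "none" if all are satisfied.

C1: T - V = 21 - 1 = 20 — holds.
C2: 2V + 5P = 2(1) + 5(5) = 27 — holds.
C3: W = 20, and 20 ≠ 17 — holds.
C4: |5 - 21| = 16; 16 ≤ 16 — holds.
C5: values 1 < 5 < 21 — holds.
C6: W^2 + Q^2 = 20^2 + 5^2 = 400 + 25 = 425 — holds.
C7: values 1, 5, 20, 21 are pairwise distinct — holds.
C8: 5V - 3P = 5(1) - 3(5) = -10 — holds.
C9: V = 1, Q = 5; 1 < 5 — holds.
C10: 21 mod 3 = 0 — holds.
C11: P - W = 5 - 20 = -15 — holds.

All constraints are satisfied.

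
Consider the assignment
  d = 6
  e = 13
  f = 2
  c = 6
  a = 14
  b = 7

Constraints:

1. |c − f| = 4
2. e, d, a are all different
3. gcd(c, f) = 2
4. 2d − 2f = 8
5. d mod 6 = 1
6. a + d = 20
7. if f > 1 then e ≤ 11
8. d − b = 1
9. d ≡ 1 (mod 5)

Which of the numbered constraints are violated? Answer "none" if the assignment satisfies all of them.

1. |6 − 2| = 4 — OK.
2. values 13, 6, 14 are pairwise distinct — OK.
3. gcd(6, 2) = 2 — OK.
4. 2d − 2f = 2(6) − 2(2) = 8 — OK.
5. 6 mod 6 = 0, not 1 — violated.
6. a + d = 14 + 6 = 20 — OK.
7. f = 2 > 1, so we need e ≤ 11; but e = 13 > 11 — violated.
8. d − b = 6 − 7 = -1, not 1 — violated.
9. 6 mod 5 = 1 — OK.

No — constraints 5, 7, and 8 are not satisfied.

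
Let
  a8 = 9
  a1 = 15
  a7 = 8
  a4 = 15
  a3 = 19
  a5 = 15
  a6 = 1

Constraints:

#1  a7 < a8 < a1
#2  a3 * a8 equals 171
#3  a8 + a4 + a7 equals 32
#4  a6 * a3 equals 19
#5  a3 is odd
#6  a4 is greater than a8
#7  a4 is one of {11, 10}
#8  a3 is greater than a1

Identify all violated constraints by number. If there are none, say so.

#1 values 8 < 9 < 15 — holds.
#2 a3 * a8 = 19 * 9 = 171 — holds.
#3 a8 + a4 + a7 = 9 + 15 + 8 = 32 — holds.
#4 a6 * a3 = 1 * 19 = 19 — holds.
#5 a3 = 19 is odd — holds.
#6 a4 = 15, a8 = 9; 15 > 9 — holds.
#7 a4 = 15 is not in {11, 10} — does not hold.
#8 a3 = 19, a1 = 15; 19 > 15 — holds.

The assignment fails constraint 7.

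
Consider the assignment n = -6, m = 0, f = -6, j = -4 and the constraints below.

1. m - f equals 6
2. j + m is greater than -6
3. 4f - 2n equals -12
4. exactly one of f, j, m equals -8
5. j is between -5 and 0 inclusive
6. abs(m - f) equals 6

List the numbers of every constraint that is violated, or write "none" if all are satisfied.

1. m - f = 0 - (-6) = 6 — OK.
2. j + m = -4 + 0 = -4; -4 > -6 — OK.
3. 4f - 2n = 4(-6) - 2(-6) = -12 — OK.
4. f=-6, j=-4, m=0; 0 of them equal -8, not exactly one — violated.
5. j = -4 lies in [-5, 0] — OK.
6. abs(0 - (-6)) = 6 — OK.

No — constraint 4 is not satisfied.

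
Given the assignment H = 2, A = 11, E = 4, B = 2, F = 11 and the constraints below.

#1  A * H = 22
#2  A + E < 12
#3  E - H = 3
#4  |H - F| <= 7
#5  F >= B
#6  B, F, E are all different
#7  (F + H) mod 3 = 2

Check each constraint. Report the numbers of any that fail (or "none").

Constraints 2, 3, 4, 7 are violated.

#1 A * H = 11 * 2 = 22 — satisfied.
#2 A + E = 11 + 4 = 15; 15 ≥ 12, bound 12 not met — violated.
#3 E - H = 4 - 2 = 2, not 3 — violated.
#4 |2 - 11| = 9; 9 > 7, exceeds bound 7 — violated.
#5 F = 11, B = 2; 11 ≥ 2 — satisfied.
#6 values 2, 11, 4 are pairwise distinct — satisfied.
#7 F + H = 13; 13 mod 3 = 1, not 2 — violated.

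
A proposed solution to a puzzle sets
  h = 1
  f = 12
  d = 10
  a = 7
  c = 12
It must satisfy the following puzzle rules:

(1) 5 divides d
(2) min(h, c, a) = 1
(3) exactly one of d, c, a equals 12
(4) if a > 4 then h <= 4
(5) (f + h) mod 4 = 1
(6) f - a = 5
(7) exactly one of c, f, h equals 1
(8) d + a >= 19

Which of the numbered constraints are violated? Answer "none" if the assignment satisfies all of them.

No — constraint 8 is not satisfied.

(1) 10 / 5 = 2, so 5 divides 10 — satisfied.
(2) min(1, 12, 7) = 1 — satisfied.
(3) d=10, c=12, a=7; 1 of them equals 12 — satisfied.
(4) a = 7 > 4, so we need h ≤ 4; h = 1 ≤ 4 — satisfied.
(5) f + h = 13; 13 mod 4 = 1 — satisfied.
(6) f - a = 12 - 7 = 5 — satisfied.
(7) c=12, f=12, h=1; 1 of them equals 1 — satisfied.
(8) d + a = 10 + 7 = 17; 17 < 19, bound 19 not met — violated.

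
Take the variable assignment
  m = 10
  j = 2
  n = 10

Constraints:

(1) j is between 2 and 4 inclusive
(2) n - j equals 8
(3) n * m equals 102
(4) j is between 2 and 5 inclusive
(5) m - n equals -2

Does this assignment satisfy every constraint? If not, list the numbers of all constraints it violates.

(1) j = 2 lies in [2, 4]  holds
(2) n - j = 10 - 2 = 8  holds
(3) n * m = 10 * 10 = 100, not 102  fails
(4) j = 2 lies in [2, 5]  holds
(5) m - n = 10 - 10 = 0, not -2  fails

Constraints 3 and 5 do not hold.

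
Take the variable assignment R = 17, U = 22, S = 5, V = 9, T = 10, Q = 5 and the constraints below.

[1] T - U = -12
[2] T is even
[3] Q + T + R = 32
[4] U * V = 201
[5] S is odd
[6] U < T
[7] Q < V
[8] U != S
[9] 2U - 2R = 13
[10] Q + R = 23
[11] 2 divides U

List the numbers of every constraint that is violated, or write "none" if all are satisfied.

The assignment fails constraints 4, 6, 9, and 10.

[1] T - U = 10 - 22 = -12  true
[2] T = 10 is even  true
[3] Q + T + R = 5 + 10 + 17 = 32  true
[4] U * V = 22 * 9 = 198, not 201  false
[5] S = 5 is odd  true
[6] U = 22, T = 10; 22 ≥ 10 (want <)  false
[7] Q = 5, V = 9; 5 < 9  true
[8] U = 22, S = 5; distinct  true
[9] 2U - 2R = 2(22) - 2(17) = 10, not 13  false
[10] Q + R = 5 + 17 = 22, not 23  false
[11] 22 / 2 = 11, so 2 divides 22  true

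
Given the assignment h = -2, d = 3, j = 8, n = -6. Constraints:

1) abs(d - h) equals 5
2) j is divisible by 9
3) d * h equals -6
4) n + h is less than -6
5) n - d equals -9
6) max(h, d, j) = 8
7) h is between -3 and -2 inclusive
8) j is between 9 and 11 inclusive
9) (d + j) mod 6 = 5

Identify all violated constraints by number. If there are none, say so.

1) abs(3 - (-2)) = 5  OK
2) 8 = 9*0 + 8, so 9 does not divide 8  FAIL
3) d * h = 3 * (-2) = -6  OK
4) n + h = -6 + (-2) = -8; -8 < -6  OK
5) n - d = -6 - 3 = -9  OK
6) max(-2, 3, 8) = 8  OK
7) h = -2 lies in [-3, -2]  OK
8) j = 8 is outside [9, 11]  FAIL
9) d + j = 11; 11 mod 6 = 5  OK

Violated: 2, 8.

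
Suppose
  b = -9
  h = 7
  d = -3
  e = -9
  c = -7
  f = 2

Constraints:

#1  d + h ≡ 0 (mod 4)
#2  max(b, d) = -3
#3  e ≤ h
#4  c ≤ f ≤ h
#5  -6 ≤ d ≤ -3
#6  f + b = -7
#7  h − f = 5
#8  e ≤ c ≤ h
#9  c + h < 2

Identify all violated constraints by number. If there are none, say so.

#1 d + h = 4; 4 mod 4 = 0  OK
#2 max(-9, -3) = -3  OK
#3 e = -9, h = 7; -9 ≤ 7  OK
#4 values -7 ≤ 2 ≤ 7  OK
#5 d = -3 lies in [-6, -3]  OK
#6 f + b = 2 + (-9) = -7  OK
#7 h − f = 7 − 2 = 5  OK
#8 values -9 ≤ -7 ≤ 7  OK
#9 c + h = -7 + 7 = 0; 0 < 2  OK

None — every constraint holds.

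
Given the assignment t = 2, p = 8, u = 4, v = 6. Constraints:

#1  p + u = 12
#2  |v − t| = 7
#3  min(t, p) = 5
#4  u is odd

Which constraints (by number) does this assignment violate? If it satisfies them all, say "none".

Constraints 2, 3, and 4 do not hold.

#1 p + u = 8 + 4 = 12 — holds.
#2 |6 − 2| = 4, not 7 — does not hold.
#3 min(2, 8) = 2, not 5 — does not hold.
#4 u = 4 is even — does not hold.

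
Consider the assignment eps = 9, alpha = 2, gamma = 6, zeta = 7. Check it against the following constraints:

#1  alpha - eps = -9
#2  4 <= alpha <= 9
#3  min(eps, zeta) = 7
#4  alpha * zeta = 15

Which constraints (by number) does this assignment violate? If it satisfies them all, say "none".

#1 alpha - eps = 2 - 9 = -7, not -9 — violated.
#2 alpha = 2 is outside [4, 9] — violated.
#3 min(9, 7) = 7 — OK.
#4 alpha * zeta = 2 * 7 = 14, not 15 — violated.

No — constraints 1, 2, 4 are not satisfied.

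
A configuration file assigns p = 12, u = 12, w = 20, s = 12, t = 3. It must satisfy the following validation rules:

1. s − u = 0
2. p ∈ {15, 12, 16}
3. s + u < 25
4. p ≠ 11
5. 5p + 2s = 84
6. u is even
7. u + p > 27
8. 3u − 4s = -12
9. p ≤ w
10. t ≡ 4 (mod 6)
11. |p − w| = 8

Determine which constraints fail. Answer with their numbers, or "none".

1. s − u = 12 − 12 = 0 — holds.
2. p = 12 is in {15, 12, 16} — holds.
3. s + u = 12 + 12 = 24; 24 < 25 — holds.
4. p = 12, and 12 ≠ 11 — holds.
5. 5p + 2s = 5(12) + 2(12) = 84 — holds.
6. u = 12 is even — holds.
7. u + p = 12 + 12 = 24; 24 ≤ 27, bound 27 not met — does not hold.
8. 3u − 4s = 3(12) − 4(12) = -12 — holds.
9. p = 12, w = 20; 12 ≤ 20 — holds.
10. 3 mod 6 = 3, not 4 — does not hold.
11. |12 − 20| = 8 — holds.

Constraints 7, 10 do not hold.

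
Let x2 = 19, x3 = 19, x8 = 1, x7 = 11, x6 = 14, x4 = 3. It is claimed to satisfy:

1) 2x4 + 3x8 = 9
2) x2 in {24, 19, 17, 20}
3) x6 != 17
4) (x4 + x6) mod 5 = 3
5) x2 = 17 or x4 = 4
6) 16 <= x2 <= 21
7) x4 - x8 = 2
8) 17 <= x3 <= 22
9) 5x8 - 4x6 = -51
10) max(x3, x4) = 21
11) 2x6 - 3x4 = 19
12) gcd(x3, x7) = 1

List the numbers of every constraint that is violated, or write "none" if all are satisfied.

Constraints 4, 5, and 10 do not hold.

1) 2x4 + 3x8 = 2(3) + 3(1) = 9 — satisfied.
2) x2 = 19 is in {24, 19, 17, 20} — satisfied.
3) x6 = 14, and 14 ≠ 17 — satisfied.
4) x4 + x6 = 17; 17 mod 5 = 2, not 3 — violated.
5) x2 = 19 ≠ 17 and x4 = 3 ≠ 4; both disjuncts false — violated.
6) x2 = 19 lies in [16, 21] — satisfied.
7) x4 - x8 = 3 - 1 = 2 — satisfied.
8) x3 = 19 lies in [17, 22] — satisfied.
9) 5x8 - 4x6 = 5(1) - 4(14) = -51 — satisfied.
10) max(19, 3) = 19, not 21 — violated.
11) 2x6 - 3x4 = 2(14) - 3(3) = 19 — satisfied.
12) gcd(19, 11) = 1 — satisfied.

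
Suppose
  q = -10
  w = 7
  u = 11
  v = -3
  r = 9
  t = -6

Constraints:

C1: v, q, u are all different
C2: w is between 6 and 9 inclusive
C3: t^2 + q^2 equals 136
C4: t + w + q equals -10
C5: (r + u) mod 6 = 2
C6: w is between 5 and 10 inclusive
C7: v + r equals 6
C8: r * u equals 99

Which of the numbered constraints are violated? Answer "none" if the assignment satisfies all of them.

C1: values -3, -10, 11 are pairwise distinct  yes
C2: w = 7 lies in [6, 9]  yes
C3: t^2 + q^2 = (-6)^2 + (-10)^2 = 36 + 100 = 136  yes
C4: t + w + q = -6 + 7 + (-10) = -9, not -10  no
C5: r + u = 20; 20 mod 6 = 2  yes
C6: w = 7 lies in [5, 10]  yes
C7: v + r = -3 + 9 = 6  yes
C8: r * u = 9 * 11 = 99  yes

Violated: 4.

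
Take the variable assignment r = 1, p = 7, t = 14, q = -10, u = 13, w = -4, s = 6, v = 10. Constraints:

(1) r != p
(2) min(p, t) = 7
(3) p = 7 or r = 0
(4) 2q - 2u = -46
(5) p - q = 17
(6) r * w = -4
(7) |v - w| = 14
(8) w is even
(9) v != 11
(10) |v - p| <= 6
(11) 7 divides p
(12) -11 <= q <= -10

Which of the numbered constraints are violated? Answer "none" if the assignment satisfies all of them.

None — every constraint holds.

(1) r = 1, p = 7; distinct — holds.
(2) min(7, 14) = 7 — holds.
(3) p = 7 = 7 (first disjunct) — holds.
(4) 2q - 2u = 2(-10) - 2(13) = -46 — holds.
(5) p - q = 7 - (-10) = 17 — holds.
(6) r * w = 1 * (-4) = -4 — holds.
(7) |10 - (-4)| = 14 — holds.
(8) w = -4 is even — holds.
(9) v = 10, and 10 ≠ 11 — holds.
(10) |10 - 7| = 3; 3 ≤ 6 — holds.
(11) 7 / 7 = 1, so 7 divides 7 — holds.
(12) q = -10 lies in [-11, -10] — holds.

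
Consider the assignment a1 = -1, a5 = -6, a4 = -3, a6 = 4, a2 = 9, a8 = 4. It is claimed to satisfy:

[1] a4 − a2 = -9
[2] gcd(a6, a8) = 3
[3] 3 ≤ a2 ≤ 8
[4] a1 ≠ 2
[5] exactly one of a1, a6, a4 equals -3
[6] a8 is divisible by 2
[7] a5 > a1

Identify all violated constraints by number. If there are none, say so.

[1] a4 − a2 = -3 − 9 = -12, not -9 — violated.
[2] gcd(4, 4) = 4, not 3 — violated.
[3] a2 = 9 is outside [3, 8] — violated.
[4] a1 = -1, and -1 ≠ 2 — satisfied.
[5] a1=-1, a6=4, a4=-3; 1 of them equals -3 — satisfied.
[6] 4 / 2 = 2, so 2 divides 4 — satisfied.
[7] a5 = -6, a1 = -1; -6 ≤ -1 (want >) — violated.

Constraints 1, 2, 3, 7 are violated.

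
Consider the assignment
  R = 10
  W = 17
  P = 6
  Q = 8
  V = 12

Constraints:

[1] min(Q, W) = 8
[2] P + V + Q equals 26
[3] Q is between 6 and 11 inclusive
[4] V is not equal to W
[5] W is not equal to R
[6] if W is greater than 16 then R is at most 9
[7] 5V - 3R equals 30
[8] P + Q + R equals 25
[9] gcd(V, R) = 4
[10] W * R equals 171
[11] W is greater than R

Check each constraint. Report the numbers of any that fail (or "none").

[1] min(8, 17) = 8  ✔
[2] P + V + Q = 6 + 12 + 8 = 26  ✔
[3] Q = 8 lies in [6, 11]  ✔
[4] V = 12, W = 17; distinct  ✔
[5] W = 17, R = 10; distinct  ✔
[6] W = 17 > 16, so we need R ≤ 9; but R = 10 > 9  ✘
[7] 5V - 3R = 5(12) - 3(10) = 30  ✔
[8] P + Q + R = 6 + 8 + 10 = 24, not 25  ✘
[9] gcd(12, 10) = 2, not 4  ✘
[10] W * R = 17 * 10 = 170, not 171  ✘
[11] W = 17, R = 10; 17 > 10  ✔

No — constraints 6, 8, 9, and 10 are not satisfied.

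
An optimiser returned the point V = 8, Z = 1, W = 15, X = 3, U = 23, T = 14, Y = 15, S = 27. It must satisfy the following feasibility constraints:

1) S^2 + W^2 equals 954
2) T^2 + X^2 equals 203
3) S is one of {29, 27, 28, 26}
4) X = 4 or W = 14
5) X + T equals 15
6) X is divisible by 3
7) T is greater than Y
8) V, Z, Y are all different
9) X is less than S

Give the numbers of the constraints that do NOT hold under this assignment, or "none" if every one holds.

1) S^2 + W^2 = 27^2 + 15^2 = 729 + 225 = 954 — holds.
2) T^2 + X^2 = 14^2 + 3^2 = 196 + 9 = 205, not 203 — fails.
3) S = 27 is in {29, 27, 28, 26} — holds.
4) X = 3 ≠ 4 and W = 15 ≠ 14; both disjuncts false — fails.
5) X + T = 3 + 14 = 17, not 15 — fails.
6) 3 / 3 = 1, so 3 divides 3 — holds.
7) T = 14, Y = 15; 14 ≤ 15 (want >) — fails.
8) values 8, 1, 15 are pairwise distinct — holds.
9) X = 3, S = 27; 3 < 27 — holds.

The assignment fails constraints 2, 4, 5, 7.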